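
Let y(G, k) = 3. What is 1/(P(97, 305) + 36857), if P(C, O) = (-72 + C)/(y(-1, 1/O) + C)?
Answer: 4/147429 ≈ 2.7132e-5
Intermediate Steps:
P(C, O) = (-72 + C)/(3 + C)
1/(P(97, 305) + 36857) = 1/((-72 + 97)/(3 + 97) + 36857) = 1/(25/100 + 36857) = 1/((1/100)*25 + 36857) = 1/(¼ + 36857) = 1/(147429/4) = 4/147429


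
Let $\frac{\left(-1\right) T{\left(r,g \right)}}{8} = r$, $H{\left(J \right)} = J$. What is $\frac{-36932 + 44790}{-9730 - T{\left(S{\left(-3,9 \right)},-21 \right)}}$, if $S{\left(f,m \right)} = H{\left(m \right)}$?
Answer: $- \frac{3929}{4829} \approx -0.81363$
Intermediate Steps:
$S{\left(f,m \right)} = m$
$T{\left(r,g \right)} = - 8 r$
$\frac{-36932 + 44790}{-9730 - T{\left(S{\left(-3,9 \right)},-21 \right)}} = \frac{-36932 + 44790}{-9730 - \left(-8\right) 9} = \frac{7858}{-9730 - -72} = \frac{7858}{-9730 + 72} = \frac{7858}{-9658} = 7858 \left(- \frac{1}{9658}\right) = - \frac{3929}{4829}$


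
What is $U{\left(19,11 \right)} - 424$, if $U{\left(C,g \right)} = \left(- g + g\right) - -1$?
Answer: $-423$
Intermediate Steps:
$U{\left(C,g \right)} = 1$ ($U{\left(C,g \right)} = 0 + 1 = 1$)
$U{\left(19,11 \right)} - 424 = 1 - 424 = -423$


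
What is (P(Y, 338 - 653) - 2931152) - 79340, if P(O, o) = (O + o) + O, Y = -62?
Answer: -3010931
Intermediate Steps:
P(O, o) = o + 2*O
(P(Y, 338 - 653) - 2931152) - 79340 = (((338 - 653) + 2*(-62)) - 2931152) - 79340 = ((-315 - 124) - 2931152) - 79340 = (-439 - 2931152) - 79340 = -2931591 - 79340 = -3010931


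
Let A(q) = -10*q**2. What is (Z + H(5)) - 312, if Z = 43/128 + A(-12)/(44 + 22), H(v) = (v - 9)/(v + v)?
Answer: -2350531/7040 ≈ -333.88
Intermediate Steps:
H(v) = (-9 + v)/(2*v) (H(v) = (-9 + v)/((2*v)) = (-9 + v)*(1/(2*v)) = (-9 + v)/(2*v))
Z = -30247/1408 (Z = 43/128 + (-10*(-12)**2)/(44 + 22) = 43*(1/128) - 10*144/66 = 43/128 - 1440*1/66 = 43/128 - 240/11 = -30247/1408 ≈ -21.482)
(Z + H(5)) - 312 = (-30247/1408 + (1/2)*(-9 + 5)/5) - 312 = (-30247/1408 + (1/2)*(1/5)*(-4)) - 312 = (-30247/1408 - 2/5) - 312 = -154051/7040 - 312 = -2350531/7040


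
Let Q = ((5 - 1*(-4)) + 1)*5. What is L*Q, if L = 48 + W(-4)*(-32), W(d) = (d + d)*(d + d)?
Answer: -100000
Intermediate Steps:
W(d) = 4*d**2 (W(d) = (2*d)*(2*d) = 4*d**2)
Q = 50 (Q = ((5 + 4) + 1)*5 = (9 + 1)*5 = 10*5 = 50)
L = -2000 (L = 48 + (4*(-4)**2)*(-32) = 48 + (4*16)*(-32) = 48 + 64*(-32) = 48 - 2048 = -2000)
L*Q = -2000*50 = -100000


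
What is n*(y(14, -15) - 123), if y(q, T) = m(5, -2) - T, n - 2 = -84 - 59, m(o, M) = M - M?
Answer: 15228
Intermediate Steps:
m(o, M) = 0
n = -141 (n = 2 + (-84 - 59) = 2 - 143 = -141)
y(q, T) = -T (y(q, T) = 0 - T = -T)
n*(y(14, -15) - 123) = -141*(-1*(-15) - 123) = -141*(15 - 123) = -141*(-108) = 15228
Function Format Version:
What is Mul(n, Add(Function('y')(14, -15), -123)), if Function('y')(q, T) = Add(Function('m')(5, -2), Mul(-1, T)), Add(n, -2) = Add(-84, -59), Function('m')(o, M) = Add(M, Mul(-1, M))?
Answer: 15228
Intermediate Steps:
Function('m')(o, M) = 0
n = -141 (n = Add(2, Add(-84, -59)) = Add(2, -143) = -141)
Function('y')(q, T) = Mul(-1, T) (Function('y')(q, T) = Add(0, Mul(-1, T)) = Mul(-1, T))
Mul(n, Add(Function('y')(14, -15), -123)) = Mul(-141, Add(Mul(-1, -15), -123)) = Mul(-141, Add(15, -123)) = Mul(-141, -108) = 15228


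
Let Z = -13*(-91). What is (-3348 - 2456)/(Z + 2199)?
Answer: -2902/1691 ≈ -1.7161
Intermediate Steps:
Z = 1183
(-3348 - 2456)/(Z + 2199) = (-3348 - 2456)/(1183 + 2199) = -5804/3382 = -5804*1/3382 = -2902/1691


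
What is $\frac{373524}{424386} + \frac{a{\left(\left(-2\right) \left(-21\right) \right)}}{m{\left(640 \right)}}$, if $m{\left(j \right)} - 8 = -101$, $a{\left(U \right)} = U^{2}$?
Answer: $- \frac{39659954}{2192661} \approx -18.088$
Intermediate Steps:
$m{\left(j \right)} = -93$ ($m{\left(j \right)} = 8 - 101 = -93$)
$\frac{373524}{424386} + \frac{a{\left(\left(-2\right) \left(-21\right) \right)}}{m{\left(640 \right)}} = \frac{373524}{424386} + \frac{\left(\left(-2\right) \left(-21\right)\right)^{2}}{-93} = 373524 \cdot \frac{1}{424386} + 42^{2} \left(- \frac{1}{93}\right) = \frac{62254}{70731} + 1764 \left(- \frac{1}{93}\right) = \frac{62254}{70731} - \frac{588}{31} = - \frac{39659954}{2192661}$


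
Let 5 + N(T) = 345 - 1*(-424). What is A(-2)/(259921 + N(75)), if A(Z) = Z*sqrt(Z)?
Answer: -2*I*sqrt(2)/260685 ≈ -1.085e-5*I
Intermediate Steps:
N(T) = 764 (N(T) = -5 + (345 - 1*(-424)) = -5 + (345 + 424) = -5 + 769 = 764)
A(Z) = Z**(3/2)
A(-2)/(259921 + N(75)) = (-2)**(3/2)/(259921 + 764) = (-2*I*sqrt(2))/260685 = -2*I*sqrt(2)/260685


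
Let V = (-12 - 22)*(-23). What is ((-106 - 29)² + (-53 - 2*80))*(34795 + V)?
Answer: 640812924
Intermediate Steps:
V = 782 (V = -34*(-23) = 782)
((-106 - 29)² + (-53 - 2*80))*(34795 + V) = ((-106 - 29)² + (-53 - 2*80))*(34795 + 782) = ((-135)² + (-53 - 160))*35577 = (18225 - 213)*35577 = 18012*35577 = 640812924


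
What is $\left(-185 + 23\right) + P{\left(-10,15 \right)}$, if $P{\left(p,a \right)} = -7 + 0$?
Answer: $-169$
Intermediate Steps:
$P{\left(p,a \right)} = -7$
$\left(-185 + 23\right) + P{\left(-10,15 \right)} = \left(-185 + 23\right) - 7 = -162 - 7 = -169$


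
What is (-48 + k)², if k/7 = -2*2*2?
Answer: 10816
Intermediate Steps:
k = -56 (k = 7*(-2*2*2) = 7*(-4*2) = 7*(-8) = -56)
(-48 + k)² = (-48 - 56)² = (-104)² = 10816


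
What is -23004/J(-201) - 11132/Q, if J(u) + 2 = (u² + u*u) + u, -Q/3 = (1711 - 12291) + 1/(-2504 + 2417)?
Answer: -47193898816/74188236139 ≈ -0.63614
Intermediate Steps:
Q = 920461/29 (Q = -3*((1711 - 12291) + 1/(-2504 + 2417)) = -3*(-10580 + 1/(-87)) = -3*(-10580 - 1/87) = -3*(-920461/87) = 920461/29 ≈ 31740.)
J(u) = -2 + u + 2*u² (J(u) = -2 + ((u² + u*u) + u) = -2 + ((u² + u²) + u) = -2 + (2*u² + u) = -2 + (u + 2*u²) = -2 + u + 2*u²)
-23004/J(-201) - 11132/Q = -23004/(-2 - 201 + 2*(-201)²) - 11132/920461/29 = -23004/(-2 - 201 + 2*40401) - 11132*29/920461 = -23004/(-2 - 201 + 80802) - 322828/920461 = -23004/80599 - 322828/920461 = -47193898816/74188236139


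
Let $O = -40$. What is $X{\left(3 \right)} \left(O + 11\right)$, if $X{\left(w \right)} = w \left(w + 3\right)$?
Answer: $-522$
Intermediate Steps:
$X{\left(w \right)} = w \left(3 + w\right)$
$X{\left(3 \right)} \left(O + 11\right) = 3 \left(3 + 3\right) \left(-40 + 11\right) = 3 \cdot 6 \left(-29\right) = 18 \left(-29\right) = -522$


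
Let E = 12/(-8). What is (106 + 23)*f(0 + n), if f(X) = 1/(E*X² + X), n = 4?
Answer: -129/20 ≈ -6.4500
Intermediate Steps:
E = -3/2 (E = 12*(-⅛) = -3/2 ≈ -1.5000)
f(X) = 1/(X - 3*X²/2) (f(X) = 1/(-3*X²/2 + X) = 1/(X - 3*X²/2))
(106 + 23)*f(0 + n) = (106 + 23)*(-2/((0 + 4)*(-2 + 3*(0 + 4)))) = 129*(-2/(4*(-2 + 3*4))) = 129*(-2*¼/(-2 + 12)) = 129*(-2*¼/10) = 129*(-2*¼*⅒) = 129*(-1/20) = -129/20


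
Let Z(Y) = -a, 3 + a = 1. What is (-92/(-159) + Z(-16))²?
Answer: 168100/25281 ≈ 6.6493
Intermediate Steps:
a = -2 (a = -3 + 1 = -2)
Z(Y) = 2 (Z(Y) = -1*(-2) = 2)
(-92/(-159) + Z(-16))² = (-92/(-159) + 2)² = (-92*(-1/159) + 2)² = (92/159 + 2)² = (410/159)² = 168100/25281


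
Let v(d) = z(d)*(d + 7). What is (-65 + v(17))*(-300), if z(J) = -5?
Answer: 55500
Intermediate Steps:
v(d) = -35 - 5*d (v(d) = -5*(d + 7) = -5*(7 + d) = -35 - 5*d)
(-65 + v(17))*(-300) = (-65 + (-35 - 5*17))*(-300) = (-65 + (-35 - 85))*(-300) = (-65 - 120)*(-300) = -185*(-300) = 55500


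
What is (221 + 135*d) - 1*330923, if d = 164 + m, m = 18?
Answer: -306132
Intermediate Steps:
d = 182 (d = 164 + 18 = 182)
(221 + 135*d) - 1*330923 = (221 + 135*182) - 1*330923 = (221 + 24570) - 330923 = 24791 - 330923 = -306132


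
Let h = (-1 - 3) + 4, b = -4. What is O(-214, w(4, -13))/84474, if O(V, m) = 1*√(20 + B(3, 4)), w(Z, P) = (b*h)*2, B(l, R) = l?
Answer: √23/84474 ≈ 5.6773e-5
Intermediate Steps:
h = 0 (h = -4 + 4 = 0)
w(Z, P) = 0 (w(Z, P) = -4*0*2 = 0*2 = 0)
O(V, m) = √23 (O(V, m) = 1*√(20 + 3) = 1*√23 = √23)
O(-214, w(4, -13))/84474 = √23/84474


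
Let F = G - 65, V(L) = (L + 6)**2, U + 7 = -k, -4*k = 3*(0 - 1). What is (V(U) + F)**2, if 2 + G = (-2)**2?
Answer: 919681/256 ≈ 3592.5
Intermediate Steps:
G = 2 (G = -2 + (-2)**2 = -2 + 4 = 2)
k = 3/4 (k = -3*(0 - 1)/4 = -3*(-1)/4 = -1/4*(-3) = 3/4 ≈ 0.75000)
U = -31/4 (U = -7 - 1*3/4 = -7 - 3/4 = -31/4 ≈ -7.7500)
V(L) = (6 + L)**2
F = -63 (F = 2 - 65 = -63)
(V(U) + F)**2 = ((6 - 31/4)**2 - 63)**2 = ((-7/4)**2 - 63)**2 = (49/16 - 63)**2 = (-959/16)**2 = 919681/256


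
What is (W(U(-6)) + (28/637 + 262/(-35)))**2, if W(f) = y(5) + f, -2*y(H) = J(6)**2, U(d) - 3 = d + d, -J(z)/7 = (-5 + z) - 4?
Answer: 46490690689/828100 ≈ 56141.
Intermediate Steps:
J(z) = 63 - 7*z (J(z) = -7*((-5 + z) - 4) = -7*(-9 + z) = 63 - 7*z)
U(d) = 3 + 2*d (U(d) = 3 + (d + d) = 3 + 2*d)
y(H) = -441/2 (y(H) = -(63 - 7*6)**2/2 = -(63 - 42)**2/2 = -1/2*21**2 = -1/2*441 = -441/2)
W(f) = -441/2 + f
(W(U(-6)) + (28/637 + 262/(-35)))**2 = ((-441/2 + (3 + 2*(-6))) + (28/637 + 262/(-35)))**2 = ((-441/2 + (3 - 12)) + (28*(1/637) + 262*(-1/35)))**2 = ((-441/2 - 9) + (4/91 - 262/35))**2 = (-459/2 - 3386/455)**2 = (-215617/910)**2 = 46490690689/828100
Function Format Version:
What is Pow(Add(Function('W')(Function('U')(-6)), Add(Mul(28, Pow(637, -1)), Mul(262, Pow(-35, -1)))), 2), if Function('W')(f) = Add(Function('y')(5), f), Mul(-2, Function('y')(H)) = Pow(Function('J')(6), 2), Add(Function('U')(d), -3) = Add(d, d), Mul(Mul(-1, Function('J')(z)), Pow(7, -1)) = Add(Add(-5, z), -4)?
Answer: Rational(46490690689, 828100) ≈ 56141.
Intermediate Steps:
Function('J')(z) = Add(63, Mul(-7, z)) (Function('J')(z) = Mul(-7, Add(Add(-5, z), -4)) = Mul(-7, Add(-9, z)) = Add(63, Mul(-7, z)))
Function('U')(d) = Add(3, Mul(2, d)) (Function('U')(d) = Add(3, Add(d, d)) = Add(3, Mul(2, d)))
Function('y')(H) = Rational(-441, 2) (Function('y')(H) = Mul(Rational(-1, 2), Pow(Add(63, Mul(-7, 6)), 2)) = Mul(Rational(-1, 2), Pow(Add(63, -42), 2)) = Mul(Rational(-1, 2), Pow(21, 2)) = Mul(Rational(-1, 2), 441) = Rational(-441, 2))
Function('W')(f) = Add(Rational(-441, 2), f)
Pow(Add(Function('W')(Function('U')(-6)), Add(Mul(28, Pow(637, -1)), Mul(262, Pow(-35, -1)))), 2) = Pow(Add(Add(Rational(-441, 2), Add(3, Mul(2, -6))), Add(Mul(28, Pow(637, -1)), Mul(262, Pow(-35, -1)))), 2) = Pow(Add(Add(Rational(-441, 2), Add(3, -12)), Add(Mul(28, Rational(1, 637)), Mul(262, Rational(-1, 35)))), 2) = Pow(Add(Add(Rational(-441, 2), -9), Add(Rational(4, 91), Rational(-262, 35))), 2) = Pow(Add(Rational(-459, 2), Rational(-3386, 455)), 2) = Pow(Rational(-215617, 910), 2) = Rational(46490690689, 828100)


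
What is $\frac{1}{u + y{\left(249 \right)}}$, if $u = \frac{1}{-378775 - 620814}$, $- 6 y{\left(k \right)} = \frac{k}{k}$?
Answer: $- \frac{5997534}{999595} \approx -6.0$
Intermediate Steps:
$y{\left(k \right)} = - \frac{1}{6}$ ($y{\left(k \right)} = - \frac{k \frac{1}{k}}{6} = \left(- \frac{1}{6}\right) 1 = - \frac{1}{6}$)
$u = - \frac{1}{999589}$ ($u = \frac{1}{-999589} = - \frac{1}{999589} \approx -1.0004 \cdot 10^{-6}$)
$\frac{1}{u + y{\left(249 \right)}} = \frac{1}{- \frac{1}{999589} - \frac{1}{6}} = \frac{1}{- \frac{999595}{5997534}} = - \frac{5997534}{999595}$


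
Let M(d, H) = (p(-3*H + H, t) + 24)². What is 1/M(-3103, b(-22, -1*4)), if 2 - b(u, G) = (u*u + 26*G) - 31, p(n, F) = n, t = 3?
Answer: 1/515524 ≈ 1.9398e-6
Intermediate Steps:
b(u, G) = 33 - u² - 26*G (b(u, G) = 2 - ((u*u + 26*G) - 31) = 2 - ((u² + 26*G) - 31) = 2 - (-31 + u² + 26*G) = 2 + (31 - u² - 26*G) = 33 - u² - 26*G)
M(d, H) = (24 - 2*H)² (M(d, H) = ((-3*H + H) + 24)² = (-2*H + 24)² = (24 - 2*H)²)
1/M(-3103, b(-22, -1*4)) = 1/(4*(-12 + (33 - 1*(-22)² - (-26)*4))²) = 1/(4*(-12 + (33 - 1*484 - 26*(-4)))²) = 1/(4*(-12 + (33 - 484 + 104))²) = 1/(4*(-12 - 347)²) = 1/(4*(-359)²) = 1/(4*128881) = 1/515524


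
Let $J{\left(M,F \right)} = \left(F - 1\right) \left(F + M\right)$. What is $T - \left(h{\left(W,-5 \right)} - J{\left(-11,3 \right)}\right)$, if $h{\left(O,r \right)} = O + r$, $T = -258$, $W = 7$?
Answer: $-276$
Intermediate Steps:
$J{\left(M,F \right)} = \left(-1 + F\right) \left(F + M\right)$
$T - \left(h{\left(W,-5 \right)} - J{\left(-11,3 \right)}\right) = -258 - \left(\left(7 - 5\right) - \left(3^{2} - 3 - -11 + 3 \left(-11\right)\right)\right) = -258 - \left(2 - \left(9 - 3 + 11 - 33\right)\right) = -258 - \left(2 - -16\right) = -258 - \left(2 + 16\right) = -258 - 18 = -276$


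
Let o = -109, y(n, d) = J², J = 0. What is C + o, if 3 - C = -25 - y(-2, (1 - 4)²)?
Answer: -81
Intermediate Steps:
y(n, d) = 0 (y(n, d) = 0² = 0)
C = 28 (C = 3 - (-25 - 1*0) = 3 - (-25 + 0) = 3 - 1*(-25) = 3 + 25 = 28)
C + o = 28 - 109 = -81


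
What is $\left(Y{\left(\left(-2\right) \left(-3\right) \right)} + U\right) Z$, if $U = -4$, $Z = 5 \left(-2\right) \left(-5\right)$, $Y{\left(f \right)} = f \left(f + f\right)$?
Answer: $3400$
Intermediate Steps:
$Y{\left(f \right)} = 2 f^{2}$ ($Y{\left(f \right)} = f 2 f = 2 f^{2}$)
$Z = 50$ ($Z = \left(-10\right) \left(-5\right) = 50$)
$\left(Y{\left(\left(-2\right) \left(-3\right) \right)} + U\right) Z = \left(2 \left(\left(-2\right) \left(-3\right)\right)^{2} - 4\right) 50 = \left(2 \cdot 6^{2} - 4\right) 50 = \left(2 \cdot 36 - 4\right) 50 = \left(72 - 4\right) 50 = 68 \cdot 50 = 3400$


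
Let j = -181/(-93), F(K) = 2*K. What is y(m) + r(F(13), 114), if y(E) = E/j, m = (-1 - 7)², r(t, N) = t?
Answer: 10658/181 ≈ 58.884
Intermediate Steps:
j = 181/93 (j = -181*(-1/93) = 181/93 ≈ 1.9462)
m = 64 (m = (-8)² = 64)
y(E) = 93*E/181 (y(E) = E/(181/93) = E*(93/181) = 93*E/181)
y(m) + r(F(13), 114) = (93/181)*64 + 2*13 = 5952/181 + 26 = 10658/181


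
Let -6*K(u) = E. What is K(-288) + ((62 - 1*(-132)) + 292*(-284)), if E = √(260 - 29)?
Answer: -82734 - √231/6 ≈ -82737.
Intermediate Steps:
E = √231 ≈ 15.199
K(u) = -√231/6
K(-288) + ((62 - 1*(-132)) + 292*(-284)) = -√231/6 + ((62 - 1*(-132)) + 292*(-284)) = -√231/6 + ((62 + 132) - 82928) = -√231/6 + (194 - 82928) = -√231/6 - 82734 = -82734 - √231/6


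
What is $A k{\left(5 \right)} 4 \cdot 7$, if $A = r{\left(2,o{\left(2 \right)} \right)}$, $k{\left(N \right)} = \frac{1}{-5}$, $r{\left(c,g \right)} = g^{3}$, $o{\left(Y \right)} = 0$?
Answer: $0$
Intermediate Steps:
$k{\left(N \right)} = - \frac{1}{5}$
$A = 0$ ($A = 0^{3} = 0$)
$A k{\left(5 \right)} 4 \cdot 7 = 0 \left(- \frac{1}{5}\right) 4 \cdot 7 = 0 \cdot 4 \cdot 7 = 0 \cdot 7 = 0$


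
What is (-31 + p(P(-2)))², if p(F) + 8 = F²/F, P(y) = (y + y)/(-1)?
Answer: 1225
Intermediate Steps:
P(y) = -2*y
p(F) = -8 + F (p(F) = -8 + F²/F = -8 + F)
(-31 + p(P(-2)))² = (-31 + (-8 - 2*(-2)))² = (-31 + (-8 + 4))² = (-31 - 4)² = (-35)² = 1225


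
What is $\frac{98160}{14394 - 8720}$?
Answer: $\frac{49080}{2837} \approx 17.3$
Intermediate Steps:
$\frac{98160}{14394 - 8720} = \frac{98160}{5674} = 98160 \cdot \frac{1}{5674} = \frac{49080}{2837}$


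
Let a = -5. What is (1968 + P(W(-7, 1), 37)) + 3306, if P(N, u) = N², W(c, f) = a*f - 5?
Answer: 5374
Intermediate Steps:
W(c, f) = -5 - 5*f (W(c, f) = -5*f - 5 = -5 - 5*f)
(1968 + P(W(-7, 1), 37)) + 3306 = (1968 + (-5 - 5*1)²) + 3306 = (1968 + (-5 - 5)²) + 3306 = (1968 + (-10)²) + 3306 = (1968 + 100) + 3306 = 2068 + 3306 = 5374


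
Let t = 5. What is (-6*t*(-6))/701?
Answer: 180/701 ≈ 0.25678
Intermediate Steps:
(-6*t*(-6))/701 = (-6*5*(-6))/701 = -30*(-6)*(1/701) = 180*(1/701) = 180/701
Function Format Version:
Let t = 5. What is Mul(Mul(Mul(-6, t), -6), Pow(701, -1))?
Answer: Rational(180, 701) ≈ 0.25678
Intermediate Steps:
Mul(Mul(Mul(-6, t), -6), Pow(701, -1)) = Mul(Mul(Mul(-6, 5), -6), Pow(701, -1)) = Mul(Mul(-30, -6), Rational(1, 701)) = Mul(180, Rational(1, 701)) = Rational(180, 701)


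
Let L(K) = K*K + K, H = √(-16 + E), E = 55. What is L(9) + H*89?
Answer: 90 + 89*√39 ≈ 645.80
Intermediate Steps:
H = √39 (H = √(-16 + 55) = √39 ≈ 6.2450)
L(K) = K + K² (L(K) = K² + K = K + K²)
L(9) + H*89 = 9*(1 + 9) + √39*89 = 9*10 + 89*√39 = 90 + 89*√39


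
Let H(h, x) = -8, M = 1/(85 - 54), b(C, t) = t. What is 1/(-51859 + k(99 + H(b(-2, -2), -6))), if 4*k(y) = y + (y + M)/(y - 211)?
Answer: -7440/385663111 ≈ -1.9291e-5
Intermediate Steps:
M = 1/31 ≈ 0.032258
k(y) = y/4 + (1/31 + y)/(4*(-211 + y)) (k(y) = (y + (y + 1/31)/(y - 211))/4 = (y + (1/31 + y)/(-211 + y))/4 = y/4 + (1/31 + y)/(4*(-211 + y)))
1/(-51859 + k(99 + H(b(-2, -2), -6))) = 1/(-51859 + (1 - 6510*(99 - 8) + 31*(99 - 8)²)/(124*(-211 + (99 - 8)))) = 1/(-51859 + (1 - 6510*91 + 31*91²)/(124*(-211 + 91))) = 1/(-51859 + (1/124)*(1 - 592410 + 31*8281)/(-120)) = 1/(-51859 + (1/124)*(-1/120)*(1 - 592410 + 256711)) = 1/(-51859 + (1/124)*(-1/120)*(-335698)) = 1/(-51859 + 167849/7440) = 1/(-385663111/7440) = -7440/385663111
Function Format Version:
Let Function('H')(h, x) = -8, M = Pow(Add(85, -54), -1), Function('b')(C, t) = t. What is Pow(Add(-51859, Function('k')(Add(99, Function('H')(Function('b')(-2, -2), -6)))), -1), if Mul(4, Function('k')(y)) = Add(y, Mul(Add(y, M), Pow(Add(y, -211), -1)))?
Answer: Rational(-7440, 385663111) ≈ -1.9291e-5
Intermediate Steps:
M = Rational(1, 31) (M = Pow(31, -1) = Rational(1, 31) ≈ 0.032258)
Function('k')(y) = Add(Mul(Rational(1, 4), y), Mul(Rational(1, 4), Pow(Add(-211, y), -1), Add(Rational(1, 31), y))) (Function('k')(y) = Mul(Rational(1, 4), Add(y, Mul(Add(y, Rational(1, 31)), Pow(Add(y, -211), -1)))) = Mul(Rational(1, 4), Add(y, Mul(Add(Rational(1, 31), y), Pow(Add(-211, y), -1)))) = Mul(Rational(1, 4), Add(y, Mul(Pow(Add(-211, y), -1), Add(Rational(1, 31), y)))) = Add(Mul(Rational(1, 4), y), Mul(Rational(1, 4), Pow(Add(-211, y), -1), Add(Rational(1, 31), y))))
Pow(Add(-51859, Function('k')(Add(99, Function('H')(Function('b')(-2, -2), -6)))), -1) = Pow(Add(-51859, Mul(Rational(1, 124), Pow(Add(-211, Add(99, -8)), -1), Add(1, Mul(-6510, Add(99, -8)), Mul(31, Pow(Add(99, -8), 2))))), -1) = Pow(Add(-51859, Mul(Rational(1, 124), Pow(Add(-211, 91), -1), Add(1, Mul(-6510, 91), Mul(31, Pow(91, 2))))), -1) = Pow(Add(-51859, Mul(Rational(1, 124), Pow(-120, -1), Add(1, -592410, Mul(31, 8281)))), -1) = Pow(Add(-51859, Mul(Rational(1, 124), Rational(-1, 120), Add(1, -592410, 256711))), -1) = Pow(Add(-51859, Mul(Rational(1, 124), Rational(-1, 120), -335698)), -1) = Pow(Add(-51859, Rational(167849, 7440)), -1) = Pow(Rational(-385663111, 7440), -1) = Rational(-7440, 385663111)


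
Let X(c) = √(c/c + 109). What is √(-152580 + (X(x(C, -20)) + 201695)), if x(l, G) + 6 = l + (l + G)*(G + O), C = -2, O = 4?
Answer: √(49115 + √110) ≈ 221.64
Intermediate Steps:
x(l, G) = -6 + l + (4 + G)*(G + l) (x(l, G) = -6 + (l + (l + G)*(G + 4)) = -6 + (l + (G + l)*(4 + G)) = -6 + (l + (4 + G)*(G + l)) = -6 + l + (4 + G)*(G + l))
X(c) = √110 (X(c) = √(1 + 109) = √110)
√(-152580 + (X(x(C, -20)) + 201695)) = √(-152580 + (√110 + 201695)) = √(-152580 + (201695 + √110)) = √(49115 + √110)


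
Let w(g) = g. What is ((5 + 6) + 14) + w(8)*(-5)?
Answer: -15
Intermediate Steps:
((5 + 6) + 14) + w(8)*(-5) = ((5 + 6) + 14) + 8*(-5) = (11 + 14) - 40 = 25 - 40 = -15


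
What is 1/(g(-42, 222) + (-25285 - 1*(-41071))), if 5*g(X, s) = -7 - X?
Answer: 1/15793 ≈ 6.3319e-5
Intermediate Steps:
g(X, s) = -7/5 - X/5 (g(X, s) = (-7 - X)/5 = -7/5 - X/5)
1/(g(-42, 222) + (-25285 - 1*(-41071))) = 1/((-7/5 - ⅕*(-42)) + (-25285 - 1*(-41071))) = 1/((-7/5 + 42/5) + (-25285 + 41071)) = 1/(7 + 15786) = 1/15793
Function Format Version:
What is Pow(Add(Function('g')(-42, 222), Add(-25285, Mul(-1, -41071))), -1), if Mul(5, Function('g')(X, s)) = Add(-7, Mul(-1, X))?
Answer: Rational(1, 15793) ≈ 6.3319e-5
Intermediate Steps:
Function('g')(X, s) = Add(Rational(-7, 5), Mul(Rational(-1, 5), X)) (Function('g')(X, s) = Mul(Rational(1, 5), Add(-7, Mul(-1, X))) = Add(Rational(-7, 5), Mul(Rational(-1, 5), X)))
Pow(Add(Function('g')(-42, 222), Add(-25285, Mul(-1, -41071))), -1) = Pow(Add(Add(Rational(-7, 5), Mul(Rational(-1, 5), -42)), Add(-25285, Mul(-1, -41071))), -1) = Pow(Add(Add(Rational(-7, 5), Rational(42, 5)), Add(-25285, 41071)), -1) = Pow(Add(7, 15786), -1) = Pow(15793, -1) = Rational(1, 15793)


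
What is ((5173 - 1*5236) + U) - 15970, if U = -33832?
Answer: -49865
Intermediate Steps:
((5173 - 1*5236) + U) - 15970 = ((5173 - 1*5236) - 33832) - 15970 = ((5173 - 5236) - 33832) - 15970 = (-63 - 33832) - 15970 = -33895 - 15970 = -49865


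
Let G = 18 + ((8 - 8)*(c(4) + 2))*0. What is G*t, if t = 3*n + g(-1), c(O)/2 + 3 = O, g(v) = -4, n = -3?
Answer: -234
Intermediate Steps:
c(O) = -6 + 2*O
t = -13 (t = 3*(-3) - 4 = -9 - 4 = -13)
G = 18 (G = 18 + ((8 - 8)*((-6 + 2*4) + 2))*0 = 18 + (0*((-6 + 8) + 2))*0 = 18 + (0*(2 + 2))*0 = 18 + (0*4)*0 = 18 + 0*0 = 18 + 0 = 18)
G*t = 18*(-13) = -234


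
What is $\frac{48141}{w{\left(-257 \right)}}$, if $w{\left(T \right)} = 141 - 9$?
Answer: $\frac{16047}{44} \approx 364.7$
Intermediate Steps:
$w{\left(T \right)} = 132$ ($w{\left(T \right)} = 141 - 9 = 132$)
$\frac{48141}{w{\left(-257 \right)}} = \frac{48141}{132} = 48141 \cdot \frac{1}{132} = \frac{16047}{44}$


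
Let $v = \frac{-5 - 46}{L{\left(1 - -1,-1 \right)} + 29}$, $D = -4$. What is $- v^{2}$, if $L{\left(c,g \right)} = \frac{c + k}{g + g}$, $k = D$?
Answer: $- \frac{289}{100} \approx -2.89$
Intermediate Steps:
$k = -4$
$L{\left(c,g \right)} = \frac{-4 + c}{2 g}$ ($L{\left(c,g \right)} = \frac{c - 4}{g + g} = \frac{-4 + c}{2 g}$)
$v = - \frac{17}{10}$ ($v = \frac{-5 - 46}{\frac{-4 + \left(1 - -1\right)}{2 \left(-1\right)} + 29} = - \frac{51}{\frac{1}{2} \left(-1\right) \left(-4 + \left(1 + 1\right)\right) + 29} = - \frac{51}{\frac{1}{2} \left(-1\right) \left(-4 + 2\right) + 29} = - \frac{51}{\frac{1}{2} \left(-1\right) \left(-2\right) + 29} = - \frac{51}{1 + 29} = - \frac{51}{30} = \left(-51\right) \frac{1}{30} = - \frac{17}{10} \approx -1.7$)
$- v^{2} = - \left(- \frac{17}{10}\right)^{2} = \left(-1\right) \frac{289}{100} = - \frac{289}{100}$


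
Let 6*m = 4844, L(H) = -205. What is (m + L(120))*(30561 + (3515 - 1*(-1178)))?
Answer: 63703978/3 ≈ 2.1235e+7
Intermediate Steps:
m = 2422/3 (m = (1/6)*4844 = 2422/3 ≈ 807.33)
(m + L(120))*(30561 + (3515 - 1*(-1178))) = (2422/3 - 205)*(30561 + (3515 - 1*(-1178))) = 1807*(30561 + (3515 + 1178))/3 = 1807*(30561 + 4693)/3 = (1807/3)*35254 = 63703978/3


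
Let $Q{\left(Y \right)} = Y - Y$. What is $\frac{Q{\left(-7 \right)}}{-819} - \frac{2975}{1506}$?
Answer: $- \frac{2975}{1506} \approx -1.9754$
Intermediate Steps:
$Q{\left(Y \right)} = 0$
$\frac{Q{\left(-7 \right)}}{-819} - \frac{2975}{1506} = \frac{0}{-819} - \frac{2975}{1506} = 0 \left(- \frac{1}{819}\right) - \frac{2975}{1506} = 0 - \frac{2975}{1506} = - \frac{2975}{1506}$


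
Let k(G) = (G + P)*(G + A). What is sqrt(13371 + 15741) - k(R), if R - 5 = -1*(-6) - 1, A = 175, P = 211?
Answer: -40885 + 2*sqrt(7278) ≈ -40714.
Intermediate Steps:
R = 10 (R = 5 + (-1*(-6) - 1) = 5 + (6 - 1) = 5 + 5 = 10)
k(G) = (175 + G)*(211 + G) (k(G) = (G + 211)*(G + 175) = (211 + G)*(175 + G) = (175 + G)*(211 + G))
sqrt(13371 + 15741) - k(R) = sqrt(13371 + 15741) - (36925 + 10**2 + 386*10) = sqrt(29112) - (36925 + 100 + 3860) = 2*sqrt(7278) - 1*40885 = 2*sqrt(7278) - 40885 = -40885 + 2*sqrt(7278)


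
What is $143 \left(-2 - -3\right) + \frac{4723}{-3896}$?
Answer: $\frac{552405}{3896} \approx 141.79$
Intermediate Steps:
$143 \left(-2 - -3\right) + \frac{4723}{-3896} = 143 \left(-2 + 3\right) + 4723 \left(- \frac{1}{3896}\right) = 143 \cdot 1 - \frac{4723}{3896} = 143 - \frac{4723}{3896} = \frac{552405}{3896}$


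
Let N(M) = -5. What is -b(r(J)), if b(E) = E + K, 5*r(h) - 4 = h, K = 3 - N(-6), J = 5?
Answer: -49/5 ≈ -9.8000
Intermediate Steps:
K = 8 (K = 3 - 1*(-5) = 3 + 5 = 8)
r(h) = ⅘ + h/5
b(E) = 8 + E (b(E) = E + 8 = 8 + E)
-b(r(J)) = -(8 + (⅘ + (⅕)*5)) = -(8 + (⅘ + 1)) = -(8 + 9/5) = -1*49/5 = -49/5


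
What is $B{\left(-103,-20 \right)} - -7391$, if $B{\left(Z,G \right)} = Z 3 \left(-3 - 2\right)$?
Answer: $8936$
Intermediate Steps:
$B{\left(Z,G \right)} = - 15 Z$ ($B{\left(Z,G \right)} = 3 Z \left(-3 - 2\right) = 3 Z \left(-5\right) = - 15 Z$)
$B{\left(-103,-20 \right)} - -7391 = \left(-15\right) \left(-103\right) - -7391 = 1545 + 7391 = 8936$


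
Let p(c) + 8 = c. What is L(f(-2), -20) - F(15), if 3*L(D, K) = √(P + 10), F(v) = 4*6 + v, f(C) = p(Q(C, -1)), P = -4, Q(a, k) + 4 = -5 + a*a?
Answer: -39 + √6/3 ≈ -38.183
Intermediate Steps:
Q(a, k) = -9 + a² (Q(a, k) = -4 + (-5 + a*a) = -4 + (-5 + a²) = -9 + a²)
p(c) = -8 + c
f(C) = -17 + C² (f(C) = -8 + (-9 + C²) = -17 + C²)
F(v) = 24 + v
L(D, K) = √6/3 (L(D, K) = √(-4 + 10)/3 = √6/3)
L(f(-2), -20) - F(15) = √6/3 - (24 + 15) = √6/3 - 1*39 = √6/3 - 39 = -39 + √6/3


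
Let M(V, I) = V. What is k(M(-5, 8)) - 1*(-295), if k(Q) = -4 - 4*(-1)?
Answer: 295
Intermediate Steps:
k(Q) = 0 (k(Q) = -4 + 4 = 0)
k(M(-5, 8)) - 1*(-295) = 0 - 1*(-295) = 0 + 295 = 295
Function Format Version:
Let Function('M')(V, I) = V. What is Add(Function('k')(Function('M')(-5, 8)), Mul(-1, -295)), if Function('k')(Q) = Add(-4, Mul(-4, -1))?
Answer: 295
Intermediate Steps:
Function('k')(Q) = 0 (Function('k')(Q) = Add(-4, 4) = 0)
Add(Function('k')(Function('M')(-5, 8)), Mul(-1, -295)) = Add(0, Mul(-1, -295)) = Add(0, 295) = 295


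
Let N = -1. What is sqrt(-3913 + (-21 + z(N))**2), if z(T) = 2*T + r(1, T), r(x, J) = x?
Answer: 3*I*sqrt(381) ≈ 58.558*I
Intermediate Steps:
z(T) = 1 + 2*T (z(T) = 2*T + 1 = 1 + 2*T)
sqrt(-3913 + (-21 + z(N))**2) = sqrt(-3913 + (-21 + (1 + 2*(-1)))**2) = sqrt(-3913 + (-21 + (1 - 2))**2) = sqrt(-3913 + (-21 - 1)**2) = sqrt(-3913 + (-22)**2) = sqrt(-3913 + 484) = sqrt(-3429) = 3*I*sqrt(381)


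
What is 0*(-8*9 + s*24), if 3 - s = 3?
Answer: 0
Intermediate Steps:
s = 0 (s = 3 - 1*3 = 3 - 3 = 0)
0*(-8*9 + s*24) = 0*(-8*9 + 0*24) = 0*(-72 + 0) = 0*(-72) = 0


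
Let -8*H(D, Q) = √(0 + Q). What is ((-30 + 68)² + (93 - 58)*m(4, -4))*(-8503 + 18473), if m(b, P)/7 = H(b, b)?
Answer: 27572035/2 ≈ 1.3786e+7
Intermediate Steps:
H(D, Q) = -√Q/8 (H(D, Q) = -√(0 + Q)/8 = -√Q/8)
m(b, P) = -7*√b/8 (m(b, P) = 7*(-√b/8) = -7*√b/8)
((-30 + 68)² + (93 - 58)*m(4, -4))*(-8503 + 18473) = ((-30 + 68)² + (93 - 58)*(-7*√4/8))*(-8503 + 18473) = (38² + 35*(-7/8*2))*9970 = (1444 + 35*(-7/4))*9970 = (1444 - 245/4)*9970 = (5531/4)*9970 = 27572035/2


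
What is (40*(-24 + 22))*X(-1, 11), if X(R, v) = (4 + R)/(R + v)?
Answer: -24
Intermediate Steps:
X(R, v) = (4 + R)/(R + v)
(40*(-24 + 22))*X(-1, 11) = (40*(-24 + 22))*((4 - 1)/(-1 + 11)) = (40*(-2))*(3/10) = -8*3 = -80*3/10 = -24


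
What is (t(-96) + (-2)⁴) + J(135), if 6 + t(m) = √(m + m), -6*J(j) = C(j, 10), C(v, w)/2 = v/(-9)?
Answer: 15 + 8*I*√3 ≈ 15.0 + 13.856*I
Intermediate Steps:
C(v, w) = -2*v/9 (C(v, w) = 2*(v/(-9)) = 2*(v*(-⅑)) = 2*(-v/9) = -2*v/9)
J(j) = j/27 (J(j) = -(-1)*j/27 = j/27)
t(m) = -6 + √2*√m (t(m) = -6 + √(m + m) = -6 + √(2*m) = -6 + √2*√m)
(t(-96) + (-2)⁴) + J(135) = ((-6 + √2*√(-96)) + (-2)⁴) + (1/27)*135 = ((-6 + √2*(4*I*√6)) + 16) + 5 = ((-6 + 8*I*√3) + 16) + 5 = (10 + 8*I*√3) + 5 = 15 + 8*I*√3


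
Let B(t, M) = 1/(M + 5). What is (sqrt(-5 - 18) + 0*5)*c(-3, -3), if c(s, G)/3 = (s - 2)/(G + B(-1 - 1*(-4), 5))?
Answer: 150*I*sqrt(23)/29 ≈ 24.806*I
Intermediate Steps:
B(t, M) = 1/(5 + M)
c(s, G) = 3*(-2 + s)/(1/10 + G) (c(s, G) = 3*((s - 2)/(G + 1/(5 + 5))) = 3*((-2 + s)/(G + 1/10)) = 3*((-2 + s)/(1/10 + G)) = 3*(-2 + s)/(1/10 + G))
(sqrt(-5 - 18) + 0*5)*c(-3, -3) = (sqrt(-5 - 18) + 0*5)*(30*(-2 - 3)/(1 + 10*(-3))) = (sqrt(-23) + 0)*(30*(-5)/(1 - 30)) = (I*sqrt(23) + 0)*(30*(-5)/(-29)) = (I*sqrt(23))*(30*(-1/29)*(-5)) = (I*sqrt(23))*(150/29) = 150*I*sqrt(23)/29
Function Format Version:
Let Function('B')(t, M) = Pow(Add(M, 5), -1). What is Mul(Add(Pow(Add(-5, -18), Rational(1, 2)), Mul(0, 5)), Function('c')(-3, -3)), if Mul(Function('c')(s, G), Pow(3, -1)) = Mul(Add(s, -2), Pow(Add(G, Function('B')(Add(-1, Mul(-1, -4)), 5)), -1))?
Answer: Mul(Rational(150, 29), I, Pow(23, Rational(1, 2))) ≈ Mul(24.806, I)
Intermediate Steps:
Function('B')(t, M) = Pow(Add(5, M), -1)
Function('c')(s, G) = Mul(3, Pow(Add(Rational(1, 10), G), -1), Add(-2, s)) (Function('c')(s, G) = Mul(3, Mul(Add(s, -2), Pow(Add(G, Pow(Add(5, 5), -1)), -1))) = Mul(3, Mul(Add(-2, s), Pow(Add(G, Pow(10, -1)), -1))) = Mul(3, Mul(Add(-2, s), Pow(Add(G, Rational(1, 10)), -1))) = Mul(3, Mul(Add(-2, s), Pow(Add(Rational(1, 10), G), -1))) = Mul(3, Mul(Pow(Add(Rational(1, 10), G), -1), Add(-2, s))) = Mul(3, Pow(Add(Rational(1, 10), G), -1), Add(-2, s)))
Mul(Add(Pow(Add(-5, -18), Rational(1, 2)), Mul(0, 5)), Function('c')(-3, -3)) = Mul(Add(Pow(Add(-5, -18), Rational(1, 2)), Mul(0, 5)), Mul(30, Pow(Add(1, Mul(10, -3)), -1), Add(-2, -3))) = Mul(Add(Pow(-23, Rational(1, 2)), 0), Mul(30, Pow(Add(1, -30), -1), -5)) = Mul(Add(Mul(I, Pow(23, Rational(1, 2))), 0), Mul(30, Pow(-29, -1), -5)) = Mul(Mul(I, Pow(23, Rational(1, 2))), Mul(30, Rational(-1, 29), -5)) = Mul(Mul(I, Pow(23, Rational(1, 2))), Rational(150, 29)) = Mul(Rational(150, 29), I, Pow(23, Rational(1, 2)))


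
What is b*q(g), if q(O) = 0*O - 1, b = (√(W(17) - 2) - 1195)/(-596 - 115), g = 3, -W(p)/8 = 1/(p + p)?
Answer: -1195/711 + I*√646/12087 ≈ -1.6807 + 0.0021028*I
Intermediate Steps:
W(p) = -4/p (W(p) = -8/(p + p) = -8*1/(2*p) = -4/p)
b = 1195/711 - I*√646/12087 (b = (√(-4/17 - 2) - 1195)/(-596 - 115) = (√(-4*1/17 - 2) - 1195)/(-711) = (√(-4/17 - 2) - 1195)*(-1/711) = (√(-38/17) - 1195)*(-1/711) = (I*√646/17 - 1195)*(-1/711) = (-1195 + I*√646/17)*(-1/711) = 1195/711 - I*√646/12087 ≈ 1.6807 - 0.0021028*I)
q(O) = -1 (q(O) = 0 - 1 = -1)
b*q(g) = (1195/711 - I*√646/12087)*(-1) = -1195/711 + I*√646/12087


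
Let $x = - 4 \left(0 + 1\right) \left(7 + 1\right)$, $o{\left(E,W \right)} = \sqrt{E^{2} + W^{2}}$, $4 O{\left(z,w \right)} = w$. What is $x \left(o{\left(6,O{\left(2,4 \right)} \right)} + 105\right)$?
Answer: $-3360 - 32 \sqrt{37} \approx -3554.6$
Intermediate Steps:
$O{\left(z,w \right)} = \frac{w}{4}$
$x = -32$ ($x = \left(-4\right) 1 \cdot 8 = \left(-4\right) 8 = -32$)
$x \left(o{\left(6,O{\left(2,4 \right)} \right)} + 105\right) = - 32 \left(\sqrt{6^{2} + \left(\frac{1}{4} \cdot 4\right)^{2}} + 105\right) = - 32 \left(\sqrt{36 + 1^{2}} + 105\right) = - 32 \left(\sqrt{36 + 1} + 105\right) = - 32 \left(\sqrt{37} + 105\right) = - 32 \left(105 + \sqrt{37}\right) = -3360 - 32 \sqrt{37}$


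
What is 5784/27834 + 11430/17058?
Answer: 11577947/13188677 ≈ 0.87787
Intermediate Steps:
5784/27834 + 11430/17058 = 5784*(1/27834) + 11430*(1/17058) = 964/4639 + 1905/2843 = 11577947/13188677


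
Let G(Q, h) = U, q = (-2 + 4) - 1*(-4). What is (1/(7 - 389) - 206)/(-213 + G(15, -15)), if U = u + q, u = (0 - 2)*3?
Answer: 26231/27122 ≈ 0.96715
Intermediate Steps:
q = 6 (q = 2 + 4 = 6)
u = -6 (u = -2*3 = -6)
U = 0 (U = -6 + 6 = 0)
G(Q, h) = 0
(1/(7 - 389) - 206)/(-213 + G(15, -15)) = (1/(7 - 389) - 206)/(-213 + 0) = (1/(-382) - 206)/(-213) = (-1/382 - 206)*(-1/213) = -78693/382*(-1/213) = 26231/27122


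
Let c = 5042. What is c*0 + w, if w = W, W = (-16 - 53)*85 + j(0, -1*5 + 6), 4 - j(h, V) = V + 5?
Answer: -5867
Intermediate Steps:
j(h, V) = -1 - V (j(h, V) = 4 - (V + 5) = 4 - (5 + V) = 4 + (-5 - V) = -1 - V)
W = -5867 (W = (-16 - 53)*85 + (-1 - (-1*5 + 6)) = -69*85 + (-1 - (-5 + 6)) = -5865 + (-1 - 1*1) = -5865 + (-1 - 1) = -5865 - 2 = -5867)
w = -5867
c*0 + w = 5042*0 - 5867 = 0 - 5867 = -5867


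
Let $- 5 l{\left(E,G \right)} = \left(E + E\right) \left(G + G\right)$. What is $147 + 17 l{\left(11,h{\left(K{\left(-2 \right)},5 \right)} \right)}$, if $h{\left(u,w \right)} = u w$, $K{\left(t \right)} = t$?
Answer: $1643$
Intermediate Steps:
$l{\left(E,G \right)} = - \frac{4 E G}{5}$ ($l{\left(E,G \right)} = - \frac{\left(E + E\right) \left(G + G\right)}{5} = - \frac{2 E 2 G}{5} = - \frac{4 E G}{5}$)
$147 + 17 l{\left(11,h{\left(K{\left(-2 \right)},5 \right)} \right)} = 147 + 17 \left(\left(- \frac{4}{5}\right) 11 \left(\left(-2\right) 5\right)\right) = 147 + 17 \left(\left(- \frac{4}{5}\right) 11 \left(-10\right)\right) = 147 + 17 \cdot 88 = 147 + 1496 = 1643$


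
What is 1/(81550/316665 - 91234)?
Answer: -63333/5778106612 ≈ -1.0961e-5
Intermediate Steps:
1/(81550/316665 - 91234) = 1/(81550*(1/316665) - 91234) = 1/(16310/63333 - 91234) = 1/(-5778106612/63333) = -63333/5778106612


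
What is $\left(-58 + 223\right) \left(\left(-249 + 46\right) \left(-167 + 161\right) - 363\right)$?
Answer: $141075$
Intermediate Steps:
$\left(-58 + 223\right) \left(\left(-249 + 46\right) \left(-167 + 161\right) - 363\right) = 165 \left(\left(-203\right) \left(-6\right) - 363\right) = 165 \left(1218 - 363\right) = 165 \cdot 855 = 141075$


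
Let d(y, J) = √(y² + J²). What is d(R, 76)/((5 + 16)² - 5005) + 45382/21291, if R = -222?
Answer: 45382/21291 - √13765/2282 ≈ 2.0801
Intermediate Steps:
d(y, J) = √(J² + y²)
d(R, 76)/((5 + 16)² - 5005) + 45382/21291 = √(76² + (-222)²)/((5 + 16)² - 5005) + 45382/21291 = √(5776 + 49284)/(21² - 5005) + 45382*(1/21291) = √55060/(441 - 5005) + 45382/21291 = (2*√13765)/(-4564) + 45382/21291 = (2*√13765)*(-1/4564) + 45382/21291 = -√13765/2282 + 45382/21291 = 45382/21291 - √13765/2282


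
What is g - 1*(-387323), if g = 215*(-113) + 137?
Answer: 363165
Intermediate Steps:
g = -24158 (g = -24295 + 137 = -24158)
g - 1*(-387323) = -24158 - 1*(-387323) = -24158 + 387323 = 363165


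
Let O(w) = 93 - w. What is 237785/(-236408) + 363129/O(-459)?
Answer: 1785736319/2718692 ≈ 656.84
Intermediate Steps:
237785/(-236408) + 363129/O(-459) = 237785/(-236408) + 363129/(93 - 1*(-459)) = 237785*(-1/236408) + 363129/(93 + 459) = -237785/236408 + 363129/552 = -237785/236408 + 363129*(1/552) = -237785/236408 + 121043/184 = 1785736319/2718692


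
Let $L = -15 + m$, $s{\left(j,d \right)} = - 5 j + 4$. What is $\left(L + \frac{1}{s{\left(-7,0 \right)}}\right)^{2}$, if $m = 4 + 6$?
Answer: $\frac{37636}{1521} \approx 24.744$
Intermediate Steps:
$s{\left(j,d \right)} = 4 - 5 j$
$m = 10$
$L = -5$ ($L = -15 + 10 = -5$)
$\left(L + \frac{1}{s{\left(-7,0 \right)}}\right)^{2} = \left(-5 + \frac{1}{4 - -35}\right)^{2} = \left(-5 + \frac{1}{4 + 35}\right)^{2} = \left(-5 + \frac{1}{39}\right)^{2} = \left(- \frac{194}{39}\right)^{2} = \frac{37636}{1521}$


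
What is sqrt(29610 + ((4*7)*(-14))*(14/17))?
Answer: sqrt(8463994)/17 ≈ 171.14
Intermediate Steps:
sqrt(29610 + ((4*7)*(-14))*(14/17)) = sqrt(29610 + (28*(-14))*(14*(1/17))) = sqrt(29610 - 392*14/17) = sqrt(29610 - 5488/17) = sqrt(497882/17) = sqrt(8463994)/17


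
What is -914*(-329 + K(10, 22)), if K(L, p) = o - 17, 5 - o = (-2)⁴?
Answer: 326298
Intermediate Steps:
o = -11 (o = 5 - 1*(-2)⁴ = 5 - 1*16 = 5 - 16 = -11)
K(L, p) = -28 (K(L, p) = -11 - 17 = -28)
-914*(-329 + K(10, 22)) = -914*(-329 - 28) = -914*(-357) = 326298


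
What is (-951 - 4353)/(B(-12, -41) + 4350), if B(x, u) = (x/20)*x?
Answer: -4420/3631 ≈ -1.2173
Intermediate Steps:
B(x, u) = x**2/20 (B(x, u) = (x*(1/20))*x = (x/20)*x = x**2/20)
(-951 - 4353)/(B(-12, -41) + 4350) = (-951 - 4353)/((1/20)*(-12)**2 + 4350) = -5304/((1/20)*144 + 4350) = -5304/(36/5 + 4350) = -5304/21786/5 = -5304*5/21786 = -4420/3631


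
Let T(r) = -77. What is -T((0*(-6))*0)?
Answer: 77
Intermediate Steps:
-T((0*(-6))*0) = -1*(-77) = 77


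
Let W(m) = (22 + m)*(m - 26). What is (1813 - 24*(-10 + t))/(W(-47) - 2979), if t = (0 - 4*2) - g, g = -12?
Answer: -1957/1154 ≈ -1.6958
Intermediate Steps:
t = 4 (t = (0 - 4*2) - 1*(-12) = (0 - 8) + 12 = -8 + 12 = 4)
W(m) = (-26 + m)*(22 + m) (W(m) = (22 + m)*(-26 + m) = (-26 + m)*(22 + m))
(1813 - 24*(-10 + t))/(W(-47) - 2979) = (1813 - 24*(-10 + 4))/((-572 + (-47)² - 4*(-47)) - 2979) = (1813 - 24*(-6))/((-572 + 2209 + 188) - 2979) = (1813 + 144)/(1825 - 2979) = 1957/(-1154) = 1957*(-1/1154) = -1957/1154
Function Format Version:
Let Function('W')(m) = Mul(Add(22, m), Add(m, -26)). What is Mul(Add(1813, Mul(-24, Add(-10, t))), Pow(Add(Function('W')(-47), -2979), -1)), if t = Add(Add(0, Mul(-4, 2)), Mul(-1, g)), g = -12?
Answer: Rational(-1957, 1154) ≈ -1.6958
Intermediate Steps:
t = 4 (t = Add(Add(0, Mul(-4, 2)), Mul(-1, -12)) = Add(Add(0, -8), 12) = Add(-8, 12) = 4)
Function('W')(m) = Mul(Add(-26, m), Add(22, m)) (Function('W')(m) = Mul(Add(22, m), Add(-26, m)) = Mul(Add(-26, m), Add(22, m)))
Mul(Add(1813, Mul(-24, Add(-10, t))), Pow(Add(Function('W')(-47), -2979), -1)) = Mul(Add(1813, Mul(-24, Add(-10, 4))), Pow(Add(Add(-572, Pow(-47, 2), Mul(-4, -47)), -2979), -1)) = Mul(Add(1813, Mul(-24, -6)), Pow(Add(Add(-572, 2209, 188), -2979), -1)) = Mul(Add(1813, 144), Pow(Add(1825, -2979), -1)) = Mul(1957, Pow(-1154, -1)) = Mul(1957, Rational(-1, 1154)) = Rational(-1957, 1154)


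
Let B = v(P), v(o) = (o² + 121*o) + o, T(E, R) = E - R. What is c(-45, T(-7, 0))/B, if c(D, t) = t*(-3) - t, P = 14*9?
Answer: 1/1116 ≈ 0.00089606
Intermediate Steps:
P = 126
c(D, t) = -4*t (c(D, t) = -3*t - t = -4*t)
v(o) = o² + 122*o
B = 31248 (B = 126*(122 + 126) = 126*248 = 31248)
c(-45, T(-7, 0))/B = -4*(-7 - 1*0)/31248 = -4*(-7 + 0)*(1/31248) = -4*(-7)*(1/31248) = 28*(1/31248) = 1/1116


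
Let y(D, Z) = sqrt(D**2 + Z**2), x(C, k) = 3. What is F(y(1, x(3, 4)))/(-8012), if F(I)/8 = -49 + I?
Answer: 98/2003 - 2*sqrt(10)/2003 ≈ 0.045769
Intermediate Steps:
F(I) = -392 + 8*I (F(I) = 8*(-49 + I) = -392 + 8*I)
F(y(1, x(3, 4)))/(-8012) = (-392 + 8*sqrt(1**2 + 3**2))/(-8012) = (-392 + 8*sqrt(1 + 9))*(-1/8012) = (-392 + 8*sqrt(10))*(-1/8012) = 98/2003 - 2*sqrt(10)/2003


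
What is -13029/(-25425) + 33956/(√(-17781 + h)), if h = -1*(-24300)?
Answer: 4343/8475 + 33956*√6519/6519 ≈ 421.07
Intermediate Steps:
h = 24300
-13029/(-25425) + 33956/(√(-17781 + h)) = -13029/(-25425) + 33956/(√(-17781 + 24300)) = -13029*(-1/25425) + 33956/(√6519) = 4343/8475 + 33956*(√6519/6519) = 4343/8475 + 33956*√6519/6519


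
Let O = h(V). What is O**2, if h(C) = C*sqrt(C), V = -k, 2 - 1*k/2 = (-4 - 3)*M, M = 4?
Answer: -216000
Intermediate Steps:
k = 60 (k = 4 - 2*(-4 - 3)*4 = 4 - (-14)*4 = 4 - 2*(-28) = 4 + 56 = 60)
V = -60 (V = -1*60 = -60)
h(C) = C**(3/2)
O = -120*I*sqrt(15) (O = (-60)**(3/2) = -120*I*sqrt(15) ≈ -464.76*I)
O**2 = (-120*I*sqrt(15))**2 = -216000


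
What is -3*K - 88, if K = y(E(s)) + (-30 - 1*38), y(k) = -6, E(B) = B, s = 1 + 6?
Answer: 134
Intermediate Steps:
s = 7
K = -74 (K = -6 + (-30 - 1*38) = -6 + (-30 - 38) = -6 - 68 = -74)
-3*K - 88 = -3*(-74) - 88 = 222 - 88 = 134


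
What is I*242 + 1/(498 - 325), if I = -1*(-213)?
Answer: 8917459/173 ≈ 51546.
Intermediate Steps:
I = 213
I*242 + 1/(498 - 325) = 213*242 + 1/(498 - 325) = 51546 + 1/173 = 8917459/173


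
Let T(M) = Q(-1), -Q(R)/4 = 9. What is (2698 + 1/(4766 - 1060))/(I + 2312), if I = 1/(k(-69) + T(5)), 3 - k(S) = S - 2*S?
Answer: 508413/435673 ≈ 1.1670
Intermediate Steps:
Q(R) = -36 (Q(R) = -4*9 = -36)
T(M) = -36
k(S) = 3 + S (k(S) = 3 - (S - 2*S) = 3 - (-1)*S = 3 + S)
I = -1/102 (I = 1/((3 - 69) - 36) = 1/(-66 - 36) = 1/(-102) = -1/102 ≈ -0.0098039)
(2698 + 1/(4766 - 1060))/(I + 2312) = (2698 + 1/(4766 - 1060))/(-1/102 + 2312) = (2698 + 1/3706)/(235823/102) = (2698 + 1/3706)*(102/235823) = (9998789/3706)*(102/235823) = 508413/435673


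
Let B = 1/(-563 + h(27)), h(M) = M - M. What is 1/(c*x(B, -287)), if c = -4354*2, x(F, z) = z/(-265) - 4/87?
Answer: -23055/208199572 ≈ -0.00011074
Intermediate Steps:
h(M) = 0
B = -1/563 (B = 1/(-563 + 0) = 1/(-563) = -1/563 ≈ -0.0017762)
x(F, z) = -4/87 - z/265 (x(F, z) = z*(-1/265) - 4*1/87 = -z/265 - 4/87 = -4/87 - z/265)
c = -8708
1/(c*x(B, -287)) = 1/((-8708)*(-4/87 - 1/265*(-287))) = -1/(8708*(-4/87 + 287/265)) = -1/(8708*23909/23055) = -1/8708*23055/23909 = -23055/208199572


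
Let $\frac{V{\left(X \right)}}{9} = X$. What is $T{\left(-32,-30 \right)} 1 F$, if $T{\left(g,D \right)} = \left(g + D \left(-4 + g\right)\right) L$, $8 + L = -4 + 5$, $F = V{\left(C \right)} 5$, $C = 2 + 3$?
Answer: $-1650600$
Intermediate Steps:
$C = 5$
$V{\left(X \right)} = 9 X$
$F = 225$ ($F = 9 \cdot 5 \cdot 5 = 45 \cdot 5 = 225$)
$L = -7$ ($L = -8 + \left(-4 + 5\right) = -8 + 1 = -7$)
$T{\left(g,D \right)} = - 7 g - 7 D \left(-4 + g\right)$ ($T{\left(g,D \right)} = \left(g + D \left(-4 + g\right)\right) \left(-7\right) = - 7 g - 7 D \left(-4 + g\right)$)
$T{\left(-32,-30 \right)} 1 F = \left(\left(-7\right) \left(-32\right) + 28 \left(-30\right) - \left(-210\right) \left(-32\right)\right) 1 \cdot 225 = \left(224 - 840 - 6720\right) 225 = \left(-7336\right) 225 = -1650600$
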